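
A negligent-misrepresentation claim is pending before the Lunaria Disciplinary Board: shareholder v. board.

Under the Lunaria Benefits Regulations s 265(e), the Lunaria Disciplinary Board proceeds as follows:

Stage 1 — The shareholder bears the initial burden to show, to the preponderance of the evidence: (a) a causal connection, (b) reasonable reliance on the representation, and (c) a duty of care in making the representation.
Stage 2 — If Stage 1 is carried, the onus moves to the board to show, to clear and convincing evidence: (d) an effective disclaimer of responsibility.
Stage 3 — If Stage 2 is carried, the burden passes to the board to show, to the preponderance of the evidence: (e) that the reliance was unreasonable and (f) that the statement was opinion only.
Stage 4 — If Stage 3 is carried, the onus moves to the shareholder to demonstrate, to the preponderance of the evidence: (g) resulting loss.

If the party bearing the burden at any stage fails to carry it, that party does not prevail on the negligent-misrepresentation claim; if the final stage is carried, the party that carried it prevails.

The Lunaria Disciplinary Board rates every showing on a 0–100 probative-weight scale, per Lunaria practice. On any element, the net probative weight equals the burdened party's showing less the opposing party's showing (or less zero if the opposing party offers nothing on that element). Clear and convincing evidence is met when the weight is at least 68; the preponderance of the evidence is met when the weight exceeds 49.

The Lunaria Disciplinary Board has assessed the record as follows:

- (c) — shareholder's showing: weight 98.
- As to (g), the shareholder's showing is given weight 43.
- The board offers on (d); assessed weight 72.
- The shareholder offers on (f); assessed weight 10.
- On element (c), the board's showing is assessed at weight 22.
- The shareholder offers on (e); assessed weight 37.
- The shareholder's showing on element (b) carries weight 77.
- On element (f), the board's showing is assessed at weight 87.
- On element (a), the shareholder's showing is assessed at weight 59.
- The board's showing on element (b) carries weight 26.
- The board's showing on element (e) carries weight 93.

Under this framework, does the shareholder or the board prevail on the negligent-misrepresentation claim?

Stage 1 — burden on shareholder; standard: the preponderance of the evidence (weight exceeds 49).
    (a): 59 > 49 [met]
    (b): 77 − 26 = 51 > 49 [met]
    (c): 98 − 22 = 76 > 49 [met]
  Stage 1 carried; the burden shifts to the board.
Stage 2 — burden on board; standard: clear and convincing evidence (weight is at least 68).
    (d): 72 ≥ 68 [met]
  All elements met. The board retains the burden for Stage 3.
Stage 3 — burden on board; standard: the preponderance of the evidence (weight exceeds 49).
    (e): 93 − 37 = 56 > 49 [met]
    (f): 87 − 10 = 77 > 49 [met]
  The board carries Stage 3; the shareholder now bears the burden.
Stage 4 — burden on shareholder; standard: the preponderance of the evidence (weight exceeds 49).
    (g): 43 ≤ 49 [not met]
  The shareholder does not carry Stage 4.
The analysis ends at Stage 4; the board prevails.

board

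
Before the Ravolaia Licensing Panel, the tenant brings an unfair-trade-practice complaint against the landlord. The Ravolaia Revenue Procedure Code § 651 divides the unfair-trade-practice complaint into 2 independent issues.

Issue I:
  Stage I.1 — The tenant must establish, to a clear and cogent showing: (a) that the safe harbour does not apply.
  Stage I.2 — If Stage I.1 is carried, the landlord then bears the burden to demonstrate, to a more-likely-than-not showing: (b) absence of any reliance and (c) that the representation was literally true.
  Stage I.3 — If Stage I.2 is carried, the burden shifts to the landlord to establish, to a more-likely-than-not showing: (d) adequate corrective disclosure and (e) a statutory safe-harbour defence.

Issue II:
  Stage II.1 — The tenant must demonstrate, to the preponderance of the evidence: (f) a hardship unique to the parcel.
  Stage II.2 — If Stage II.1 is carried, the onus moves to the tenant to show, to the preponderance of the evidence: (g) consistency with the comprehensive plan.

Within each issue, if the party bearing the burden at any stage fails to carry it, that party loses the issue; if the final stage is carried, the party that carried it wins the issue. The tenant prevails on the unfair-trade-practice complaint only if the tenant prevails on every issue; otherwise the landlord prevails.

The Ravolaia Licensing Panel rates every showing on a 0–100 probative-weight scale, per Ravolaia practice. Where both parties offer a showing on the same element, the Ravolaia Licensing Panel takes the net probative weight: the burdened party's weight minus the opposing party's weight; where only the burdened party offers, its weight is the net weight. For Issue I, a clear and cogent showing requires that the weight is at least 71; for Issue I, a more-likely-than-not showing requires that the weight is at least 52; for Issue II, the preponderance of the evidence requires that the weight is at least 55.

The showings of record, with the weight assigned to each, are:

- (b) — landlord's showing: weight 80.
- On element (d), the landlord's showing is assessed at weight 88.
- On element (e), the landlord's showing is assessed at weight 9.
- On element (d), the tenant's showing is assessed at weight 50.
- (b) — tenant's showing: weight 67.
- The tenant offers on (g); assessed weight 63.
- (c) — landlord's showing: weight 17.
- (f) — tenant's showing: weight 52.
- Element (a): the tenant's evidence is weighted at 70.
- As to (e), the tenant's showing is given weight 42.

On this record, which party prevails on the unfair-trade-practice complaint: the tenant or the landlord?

— Issue I —
At Stage I.1 the tenant must meet a clear and cogent showing (weight is at least 71): on (a) the weight is 70, which does not reach 71, so (a) does not meet the standard.
  Not every element is met, so the tenant fails to carry Stage I.1.
So the landlord prevails on this issue.
— Issue II —
Stage II.1 — burden on tenant; standard: the preponderance of the evidence (weight is at least 55).
    (f): 52 < 55 [not met]
  Stage II.1 not carried; the tenant fails its burden.
The analysis ends at Stage II.1; the landlord prevails on this issue.
Per-issue: Issue I → landlord; Issue II → landlord. The tenant must prevail on every issue; overall, the landlord prevails.

landlord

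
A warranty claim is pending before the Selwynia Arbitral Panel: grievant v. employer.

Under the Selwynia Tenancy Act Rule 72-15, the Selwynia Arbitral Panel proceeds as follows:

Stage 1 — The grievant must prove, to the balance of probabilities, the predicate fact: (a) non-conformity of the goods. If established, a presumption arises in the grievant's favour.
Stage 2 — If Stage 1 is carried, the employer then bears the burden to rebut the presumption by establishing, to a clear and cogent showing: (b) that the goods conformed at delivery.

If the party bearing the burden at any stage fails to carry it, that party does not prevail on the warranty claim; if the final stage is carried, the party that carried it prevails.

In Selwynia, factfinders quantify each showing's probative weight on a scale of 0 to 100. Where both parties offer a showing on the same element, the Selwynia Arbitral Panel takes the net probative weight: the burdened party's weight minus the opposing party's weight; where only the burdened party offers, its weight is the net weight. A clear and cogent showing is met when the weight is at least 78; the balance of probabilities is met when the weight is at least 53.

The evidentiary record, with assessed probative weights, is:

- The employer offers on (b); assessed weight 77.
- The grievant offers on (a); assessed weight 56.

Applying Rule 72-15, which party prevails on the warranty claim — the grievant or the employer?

Stage 1 — burden on grievant; standard: the balance of probabilities (weight is at least 53).
    (a): 56 ≥ 53 [met]
  Stage 1 is satisfied; the onus moves to the employer.
Stage 2 — burden on employer; standard: a clear and cogent showing (weight is at least 78).
    (b): 77 < 78 [not met]
  Stage 2 not carried; the employer fails its burden.
So the grievant prevails.

grievant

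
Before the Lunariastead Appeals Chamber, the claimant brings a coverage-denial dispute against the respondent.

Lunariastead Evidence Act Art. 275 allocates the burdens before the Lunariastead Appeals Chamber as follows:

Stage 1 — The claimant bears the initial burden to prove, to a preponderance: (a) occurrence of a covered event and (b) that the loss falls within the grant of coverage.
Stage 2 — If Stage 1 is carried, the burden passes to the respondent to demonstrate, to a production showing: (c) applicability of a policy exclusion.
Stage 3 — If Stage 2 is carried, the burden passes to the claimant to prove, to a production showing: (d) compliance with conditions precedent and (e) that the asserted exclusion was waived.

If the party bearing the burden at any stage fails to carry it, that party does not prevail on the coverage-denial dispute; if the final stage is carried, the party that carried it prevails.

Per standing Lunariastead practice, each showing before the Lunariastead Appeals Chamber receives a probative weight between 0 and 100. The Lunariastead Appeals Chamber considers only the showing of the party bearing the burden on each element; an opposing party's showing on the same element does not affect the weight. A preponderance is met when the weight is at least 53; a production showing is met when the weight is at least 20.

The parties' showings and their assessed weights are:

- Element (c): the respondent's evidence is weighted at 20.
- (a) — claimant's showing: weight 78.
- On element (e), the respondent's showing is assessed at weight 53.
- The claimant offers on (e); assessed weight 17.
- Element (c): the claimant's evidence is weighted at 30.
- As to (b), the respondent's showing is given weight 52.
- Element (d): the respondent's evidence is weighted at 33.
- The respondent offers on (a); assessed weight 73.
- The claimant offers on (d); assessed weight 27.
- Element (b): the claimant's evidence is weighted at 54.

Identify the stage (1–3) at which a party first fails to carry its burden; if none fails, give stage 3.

Stage 1 (claimant, a preponderance, weight is at least 53): (a) 78 (respondent's 73 disregarded) ≥ 53 — meets; (b) 54 (respondent's 52 disregarded) ≥ 53 — meets.
  The claimant carries Stage 1; the respondent now bears the burden.
Stage 2 (respondent, a production showing, weight is at least 20): (c) 20 (claimant's 30 disregarded) ≥ 20 — meets.
  Stage 2 is satisfied; the onus moves to the claimant.
Stage 3 (claimant, a production showing, weight is at least 20): (d) 27 (respondent's 33 disregarded) ≥ 20 — meets; (e) 17 (respondent's 53 disregarded) < 20 — fails.
  The claimant does not carry Stage 3.
The respondent prevails.

stage 3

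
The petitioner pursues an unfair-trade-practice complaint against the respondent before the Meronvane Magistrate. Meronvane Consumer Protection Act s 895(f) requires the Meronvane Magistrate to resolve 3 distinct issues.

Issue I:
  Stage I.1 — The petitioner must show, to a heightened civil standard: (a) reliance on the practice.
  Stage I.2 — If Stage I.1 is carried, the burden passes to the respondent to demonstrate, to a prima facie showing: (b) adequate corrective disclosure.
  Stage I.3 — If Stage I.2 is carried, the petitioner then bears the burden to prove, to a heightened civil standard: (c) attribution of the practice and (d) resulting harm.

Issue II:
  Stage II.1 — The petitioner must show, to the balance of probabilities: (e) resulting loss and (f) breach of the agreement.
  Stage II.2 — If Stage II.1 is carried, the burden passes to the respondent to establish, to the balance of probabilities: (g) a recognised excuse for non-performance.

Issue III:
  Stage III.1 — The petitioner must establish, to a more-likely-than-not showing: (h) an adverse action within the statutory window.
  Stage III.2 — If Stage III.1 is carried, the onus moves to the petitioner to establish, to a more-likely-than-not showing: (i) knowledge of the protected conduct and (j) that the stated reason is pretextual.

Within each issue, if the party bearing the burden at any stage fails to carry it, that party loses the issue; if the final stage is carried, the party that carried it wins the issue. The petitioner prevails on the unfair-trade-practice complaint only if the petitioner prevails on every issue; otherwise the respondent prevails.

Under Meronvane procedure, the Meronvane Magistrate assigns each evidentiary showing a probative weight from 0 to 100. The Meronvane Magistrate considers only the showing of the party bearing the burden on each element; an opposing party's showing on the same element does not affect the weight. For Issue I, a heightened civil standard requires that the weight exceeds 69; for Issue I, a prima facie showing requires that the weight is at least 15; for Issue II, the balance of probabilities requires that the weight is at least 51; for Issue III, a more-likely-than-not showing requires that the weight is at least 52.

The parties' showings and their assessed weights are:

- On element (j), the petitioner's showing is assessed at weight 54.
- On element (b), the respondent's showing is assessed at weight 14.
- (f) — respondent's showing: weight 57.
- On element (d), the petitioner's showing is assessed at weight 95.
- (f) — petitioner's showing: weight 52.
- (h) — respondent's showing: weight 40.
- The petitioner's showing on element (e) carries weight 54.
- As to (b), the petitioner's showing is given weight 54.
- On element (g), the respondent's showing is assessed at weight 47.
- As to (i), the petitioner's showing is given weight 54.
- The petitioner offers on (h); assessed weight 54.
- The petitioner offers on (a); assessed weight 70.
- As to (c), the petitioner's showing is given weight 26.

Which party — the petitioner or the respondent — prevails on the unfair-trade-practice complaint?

— Issue I —
Stage I.1 — burden on petitioner; standard: a heightened civil standard (weight exceeds 69).
    (a): 70 > 69 [met]
  Stage I.1 is satisfied; the onus moves to the respondent.
Stage I.2 — burden on respondent; standard: a prima facie showing (weight is at least 15).
    (b): 14 (petitioner's 54 disregarded) < 15 [not met]
  Not every element is met, so the respondent fails to carry Stage I.2.
The petitioner prevails on this issue.
— Issue II —
At Stage II.1 the petitioner must meet the balance of probabilities (weight is at least 51): on (e) the weight is 54, which does reach 51, so (e) meets the standard; on (f) the weight is 52 (the respondent's 57 is given no effect), ≥ 51, so (f) meets the standard.
  Stage II.1 carried; the burden shifts to the respondent.
At Stage II.2 the respondent must meet the balance of probabilities (weight is at least 51): on (g) the weight is 47, which does not reach 51, so (g) does not meet the standard.
  The respondent does not carry Stage II.2.
So the petitioner prevails on this issue.
— Issue III —
Stage III.1 — burden on petitioner; standard: a more-likely-than-not showing (weight is at least 52).
    (h): 54 (respondent's 40 disregarded) ≥ 52 [met]
  All elements met. The petitioner retains the burden for Stage III.2.
Stage III.2 — burden on petitioner; standard: a more-likely-than-not showing (weight is at least 52).
    (i): 54 ≥ 52 [met]
    (j): 54 ≥ 52 [met]
  The petitioner carries the last stage.
With every stage satisfied, the petitioner prevails on this issue.
Per-issue: Issue I → petitioner; Issue II → petitioner; Issue III → petitioner. The petitioner must prevail on every issue; overall, the petitioner prevails.

petitioner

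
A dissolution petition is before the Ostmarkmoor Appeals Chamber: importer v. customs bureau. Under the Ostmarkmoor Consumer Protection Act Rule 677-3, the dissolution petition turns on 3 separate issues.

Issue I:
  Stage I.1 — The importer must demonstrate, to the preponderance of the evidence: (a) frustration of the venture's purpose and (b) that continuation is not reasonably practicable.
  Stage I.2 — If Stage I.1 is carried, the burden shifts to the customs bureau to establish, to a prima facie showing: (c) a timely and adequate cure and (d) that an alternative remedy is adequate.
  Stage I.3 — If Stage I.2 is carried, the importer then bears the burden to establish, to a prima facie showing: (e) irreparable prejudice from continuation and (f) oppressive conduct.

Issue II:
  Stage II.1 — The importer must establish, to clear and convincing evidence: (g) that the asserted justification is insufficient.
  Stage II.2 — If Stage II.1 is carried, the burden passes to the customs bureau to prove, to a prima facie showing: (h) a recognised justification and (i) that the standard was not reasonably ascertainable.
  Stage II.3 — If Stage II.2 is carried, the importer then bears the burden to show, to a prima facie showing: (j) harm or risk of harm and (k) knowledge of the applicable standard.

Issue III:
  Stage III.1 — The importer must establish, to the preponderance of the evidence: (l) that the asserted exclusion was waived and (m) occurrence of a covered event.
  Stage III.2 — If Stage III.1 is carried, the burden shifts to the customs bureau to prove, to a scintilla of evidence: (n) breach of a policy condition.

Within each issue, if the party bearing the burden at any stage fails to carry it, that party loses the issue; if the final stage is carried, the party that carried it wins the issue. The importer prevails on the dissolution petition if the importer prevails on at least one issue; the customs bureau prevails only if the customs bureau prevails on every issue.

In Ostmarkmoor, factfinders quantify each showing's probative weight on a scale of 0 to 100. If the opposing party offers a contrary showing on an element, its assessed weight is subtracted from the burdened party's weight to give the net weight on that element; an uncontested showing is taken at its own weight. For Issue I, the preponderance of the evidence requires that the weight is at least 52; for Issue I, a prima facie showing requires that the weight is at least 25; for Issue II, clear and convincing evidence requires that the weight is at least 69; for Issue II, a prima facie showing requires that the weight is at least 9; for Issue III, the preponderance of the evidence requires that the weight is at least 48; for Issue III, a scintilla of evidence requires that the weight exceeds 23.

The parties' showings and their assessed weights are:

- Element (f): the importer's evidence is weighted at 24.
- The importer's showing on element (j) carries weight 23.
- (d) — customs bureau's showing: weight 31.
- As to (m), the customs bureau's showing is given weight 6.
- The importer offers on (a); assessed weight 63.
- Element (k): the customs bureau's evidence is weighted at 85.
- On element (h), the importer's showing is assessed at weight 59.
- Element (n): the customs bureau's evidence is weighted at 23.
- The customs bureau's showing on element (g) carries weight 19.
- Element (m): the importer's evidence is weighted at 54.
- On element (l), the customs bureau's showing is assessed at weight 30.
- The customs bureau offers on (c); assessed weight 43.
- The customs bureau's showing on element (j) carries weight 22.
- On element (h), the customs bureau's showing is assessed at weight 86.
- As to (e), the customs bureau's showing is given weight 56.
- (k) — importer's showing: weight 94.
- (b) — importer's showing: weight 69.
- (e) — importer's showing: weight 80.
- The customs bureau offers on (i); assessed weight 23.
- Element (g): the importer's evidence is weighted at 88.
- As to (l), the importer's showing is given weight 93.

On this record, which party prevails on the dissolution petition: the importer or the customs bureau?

importer

— Issue I —
At Stage I.1 the importer must meet the preponderance of the evidence (weight is at least 52): on (a) the weight is 63, which does reach 52, so (a) meets the standard; on (b) the weight is 69, ≥ 52, so (b) meets the standard.
  All elements met. The burden passes to the customs bureau.
At Stage I.2 the customs bureau must meet a prima facie showing (weight is at least 25): on (c) the weight is 43, which does reach 25, so (c) meets the standard; on (d) the weight is 31, which does reach 25, so (d) meets the standard.
  The customs bureau carries Stage I.2; the importer now bears the burden.
At Stage I.3 the importer must meet a prima facie showing (weight is at least 25): on (e) the weight is 80 less the opposing 56 gives net 24, < 25, so (e) does not meet the standard; on (f) the weight is 24, which does not reach 25, so (f) does not meet the standard.
  The importer does not carry Stage I.3.
The customs bureau prevails on this issue.
— Issue II —
Stage II.1 — burden on importer; standard: clear and convincing evidence (weight is at least 69).
    (g): 88 − 19 = 69 ≥ 69 [met]
  Stage II.1 is satisfied; the onus moves to the customs bureau.
Stage II.2 — burden on customs bureau; standard: a prima facie showing (weight is at least 9).
    (h): 86 − 59 = 27 ≥ 9 [met]
    (i): 23 ≥ 9 [met]
  Stage II.2 carried; the burden shifts to the importer.
Stage II.3 — burden on importer; standard: a prima facie showing (weight is at least 9).
    (j): 23 − 22 = 1 < 9 [not met]
    (k): 94 − 85 = 9 ≥ 9 [met]
  Not every element is met, so the importer fails to carry Stage II.3.
The analysis ends at Stage II.3; the customs bureau prevails on this issue.
— Issue III —
Stage III.1 (importer, the preponderance of the evidence, weight is at least 48): (l) net 93−30=63 ≥ 48 — meets; (m) net 54−6=48 ≥ 48 — meets.
  All elements met. The burden passes to the customs bureau.
Stage III.2 (customs bureau, a scintilla of evidence, weight exceeds 23): (n) 23 ≤ 23 — fails.
  Not every element is met, so the customs bureau fails to carry Stage III.2.
The analysis ends at Stage III.2; the importer prevails on this issue.
Per-issue: Issue I → customs bureau; Issue II → customs bureau; Issue III → importer. The importer must prevail on at least one issue; overall, the importer prevails.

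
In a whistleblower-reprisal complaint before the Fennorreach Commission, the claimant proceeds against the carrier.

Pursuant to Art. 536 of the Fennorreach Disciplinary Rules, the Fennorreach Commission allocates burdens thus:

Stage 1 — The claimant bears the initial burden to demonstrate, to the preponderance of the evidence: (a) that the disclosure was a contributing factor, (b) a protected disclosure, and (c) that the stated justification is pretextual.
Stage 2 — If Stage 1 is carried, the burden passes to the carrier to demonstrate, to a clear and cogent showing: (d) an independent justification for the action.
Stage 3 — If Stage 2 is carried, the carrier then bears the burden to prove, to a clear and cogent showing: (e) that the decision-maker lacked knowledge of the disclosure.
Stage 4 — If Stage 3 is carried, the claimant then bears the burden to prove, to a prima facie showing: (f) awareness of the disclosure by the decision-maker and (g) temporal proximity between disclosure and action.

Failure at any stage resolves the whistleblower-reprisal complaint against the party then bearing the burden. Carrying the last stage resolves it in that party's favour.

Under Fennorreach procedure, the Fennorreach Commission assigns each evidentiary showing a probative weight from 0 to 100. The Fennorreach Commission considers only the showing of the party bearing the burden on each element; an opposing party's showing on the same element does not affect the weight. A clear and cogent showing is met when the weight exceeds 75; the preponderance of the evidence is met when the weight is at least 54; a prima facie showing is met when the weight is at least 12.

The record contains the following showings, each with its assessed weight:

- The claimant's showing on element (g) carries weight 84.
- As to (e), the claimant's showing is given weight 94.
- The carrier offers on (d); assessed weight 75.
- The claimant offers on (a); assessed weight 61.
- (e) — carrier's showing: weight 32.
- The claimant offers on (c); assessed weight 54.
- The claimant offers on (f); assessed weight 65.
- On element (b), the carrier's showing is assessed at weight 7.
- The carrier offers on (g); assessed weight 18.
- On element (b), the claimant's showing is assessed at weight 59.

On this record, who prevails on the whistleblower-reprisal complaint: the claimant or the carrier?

claimant

At Stage 1 the claimant must meet the preponderance of the evidence (weight is at least 54): on (a) the weight is 61, ≥ 54, so (a) meets the standard; on (b) the weight is 59 (the carrier's 7 is given no effect), which does reach 54, so (b) meets the standard; on (c) the weight is 54, which does reach 54, so (c) meets the standard.
  Stage 1 is satisfied; the onus moves to the carrier.
At Stage 2 the carrier must meet a clear and cogent showing (weight exceeds 75): on (d) the weight is 75, which does not exceed 75, so (d) does not meet the standard.
  Stage 2 not carried; the carrier fails its burden.
So the claimant prevails.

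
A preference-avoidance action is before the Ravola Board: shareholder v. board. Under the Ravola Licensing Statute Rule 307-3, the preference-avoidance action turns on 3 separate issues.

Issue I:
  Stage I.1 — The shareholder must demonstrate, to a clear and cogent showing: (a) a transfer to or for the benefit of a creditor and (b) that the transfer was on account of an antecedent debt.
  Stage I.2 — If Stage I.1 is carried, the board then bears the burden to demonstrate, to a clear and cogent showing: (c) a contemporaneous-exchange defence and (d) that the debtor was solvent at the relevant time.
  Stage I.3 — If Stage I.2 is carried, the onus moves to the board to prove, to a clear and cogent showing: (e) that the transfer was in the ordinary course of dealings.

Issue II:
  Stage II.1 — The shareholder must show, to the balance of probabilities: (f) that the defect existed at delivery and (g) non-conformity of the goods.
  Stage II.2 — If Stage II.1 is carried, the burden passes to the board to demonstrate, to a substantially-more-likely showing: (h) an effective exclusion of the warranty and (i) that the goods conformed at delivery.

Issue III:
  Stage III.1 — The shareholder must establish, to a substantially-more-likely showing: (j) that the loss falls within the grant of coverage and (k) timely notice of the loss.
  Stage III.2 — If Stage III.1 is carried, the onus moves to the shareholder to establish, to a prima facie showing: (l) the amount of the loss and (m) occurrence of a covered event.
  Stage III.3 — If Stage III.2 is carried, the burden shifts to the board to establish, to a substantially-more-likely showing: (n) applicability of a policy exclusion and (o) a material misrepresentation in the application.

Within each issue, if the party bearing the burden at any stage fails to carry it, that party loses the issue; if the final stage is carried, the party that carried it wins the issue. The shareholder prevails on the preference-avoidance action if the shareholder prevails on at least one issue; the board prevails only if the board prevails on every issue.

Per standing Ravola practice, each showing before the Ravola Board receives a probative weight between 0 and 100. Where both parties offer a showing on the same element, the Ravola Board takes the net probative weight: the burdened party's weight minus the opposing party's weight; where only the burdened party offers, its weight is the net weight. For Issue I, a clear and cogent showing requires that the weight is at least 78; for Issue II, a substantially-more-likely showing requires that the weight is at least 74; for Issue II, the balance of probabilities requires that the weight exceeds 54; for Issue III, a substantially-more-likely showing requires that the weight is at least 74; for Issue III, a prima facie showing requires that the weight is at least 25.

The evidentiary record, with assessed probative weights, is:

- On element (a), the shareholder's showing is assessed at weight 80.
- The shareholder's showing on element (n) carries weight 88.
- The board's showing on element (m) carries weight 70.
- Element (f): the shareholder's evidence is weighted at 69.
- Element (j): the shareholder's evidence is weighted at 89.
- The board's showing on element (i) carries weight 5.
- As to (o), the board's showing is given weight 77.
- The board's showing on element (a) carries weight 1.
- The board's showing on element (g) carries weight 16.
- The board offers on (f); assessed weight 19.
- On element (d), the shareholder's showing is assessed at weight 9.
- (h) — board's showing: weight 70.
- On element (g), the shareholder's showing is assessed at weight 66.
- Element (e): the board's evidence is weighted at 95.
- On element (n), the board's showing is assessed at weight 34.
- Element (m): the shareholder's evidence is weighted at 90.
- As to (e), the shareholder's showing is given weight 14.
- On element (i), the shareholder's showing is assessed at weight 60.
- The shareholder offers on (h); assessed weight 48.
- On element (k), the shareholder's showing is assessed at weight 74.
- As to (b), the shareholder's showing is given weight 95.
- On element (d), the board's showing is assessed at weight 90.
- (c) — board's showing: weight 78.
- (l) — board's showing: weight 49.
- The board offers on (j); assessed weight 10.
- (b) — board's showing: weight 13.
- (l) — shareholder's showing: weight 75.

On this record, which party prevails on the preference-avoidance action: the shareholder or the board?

— Issue I —
Stage I.1 — burden on shareholder; standard: a clear and cogent showing (weight is at least 78).
    (a): 80 − 1 = 79 ≥ 78 [met]
    (b): 95 − 13 = 82 ≥ 78 [met]
  Stage I.1 carried; the burden shifts to the board.
Stage I.2 — burden on board; standard: a clear and cogent showing (weight is at least 78).
    (c): 78 ≥ 78 [met]
    (d): 90 − 9 = 81 ≥ 78 [met]
  Stage I.2 is satisfied; the board continues to bear the burden.
Stage I.3 — burden on board; standard: a clear and cogent showing (weight is at least 78).
    (e): 95 − 14 = 81 ≥ 78 [met]
  All elements met at the final stage.
With every stage satisfied, the board prevails on this issue.
— Issue II —
At Stage II.1 the shareholder must meet the balance of probabilities (weight exceeds 54): on (f) the weight is 69 less the opposing 19 gives net 50, which does not exceed 54, so (f) does not meet the standard; on (g) the weight is 66 less the opposing 16 gives net 50, which does not exceed 54, so (g) does not meet the standard.
  Not every element is met, so the shareholder fails to carry Stage II.1.
So the board prevails on this issue.
— Issue III —
At Stage III.1 the shareholder must meet a substantially-more-likely showing (weight is at least 74): on (j) the weight is 89 less the opposing 10 gives net 79, which does reach 74, so (j) meets the standard; on (k) the weight is 74, ≥ 74, so (k) meets the standard.
  Stage III.1 carried; the burden remains with the shareholder.
At Stage III.2 the shareholder must meet a prima facie showing (weight is at least 25): on (l) the weight is 75 less the opposing 49 gives net 26, ≥ 25, so (l) meets the standard; on (m) the weight is 90 less the opposing 70 gives net 20, < 25, so (m) does not meet the standard.
  Not every element is met, so the shareholder fails to carry Stage III.2.
The analysis ends at Stage III.2; the board prevails on this issue.
Per-issue: Issue I → board; Issue II → board; Issue III → board. The shareholder must prevail on at least one issue; overall, the board prevails.

board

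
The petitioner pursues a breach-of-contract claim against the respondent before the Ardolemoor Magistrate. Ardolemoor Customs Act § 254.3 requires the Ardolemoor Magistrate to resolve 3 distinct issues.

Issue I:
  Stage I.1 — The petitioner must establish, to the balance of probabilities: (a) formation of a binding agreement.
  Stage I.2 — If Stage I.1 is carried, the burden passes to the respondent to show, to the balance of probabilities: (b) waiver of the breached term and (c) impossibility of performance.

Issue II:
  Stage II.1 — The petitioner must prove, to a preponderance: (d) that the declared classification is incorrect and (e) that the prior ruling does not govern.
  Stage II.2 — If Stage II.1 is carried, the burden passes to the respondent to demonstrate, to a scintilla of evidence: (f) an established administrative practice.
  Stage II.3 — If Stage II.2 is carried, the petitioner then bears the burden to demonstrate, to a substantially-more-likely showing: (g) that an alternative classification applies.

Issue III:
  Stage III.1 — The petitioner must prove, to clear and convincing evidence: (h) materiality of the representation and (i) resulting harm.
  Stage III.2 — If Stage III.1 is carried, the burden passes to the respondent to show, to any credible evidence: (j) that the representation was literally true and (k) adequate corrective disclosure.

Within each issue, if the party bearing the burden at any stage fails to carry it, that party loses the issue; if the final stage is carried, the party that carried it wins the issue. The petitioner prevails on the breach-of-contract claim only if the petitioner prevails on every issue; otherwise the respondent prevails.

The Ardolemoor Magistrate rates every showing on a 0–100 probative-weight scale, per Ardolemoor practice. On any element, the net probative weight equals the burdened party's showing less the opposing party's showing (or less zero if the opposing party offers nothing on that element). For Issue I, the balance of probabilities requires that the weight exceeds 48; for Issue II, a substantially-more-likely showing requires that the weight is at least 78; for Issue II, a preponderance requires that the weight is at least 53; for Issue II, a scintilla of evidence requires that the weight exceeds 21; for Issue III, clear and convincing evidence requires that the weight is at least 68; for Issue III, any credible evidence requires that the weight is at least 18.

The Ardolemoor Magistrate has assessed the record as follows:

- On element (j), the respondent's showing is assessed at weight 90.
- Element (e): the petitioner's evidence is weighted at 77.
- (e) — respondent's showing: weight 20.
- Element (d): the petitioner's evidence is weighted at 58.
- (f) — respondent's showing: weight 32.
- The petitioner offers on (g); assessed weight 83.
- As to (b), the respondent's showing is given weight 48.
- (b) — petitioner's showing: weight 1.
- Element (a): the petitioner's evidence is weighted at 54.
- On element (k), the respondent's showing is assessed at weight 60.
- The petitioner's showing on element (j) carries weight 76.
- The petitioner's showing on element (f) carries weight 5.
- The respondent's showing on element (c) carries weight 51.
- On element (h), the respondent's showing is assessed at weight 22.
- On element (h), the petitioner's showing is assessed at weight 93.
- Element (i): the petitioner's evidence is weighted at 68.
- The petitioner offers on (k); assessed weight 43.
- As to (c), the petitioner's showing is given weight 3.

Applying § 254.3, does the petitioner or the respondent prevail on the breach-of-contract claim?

petitioner

— Issue I —
Stage I.1 — burden on petitioner; standard: the balance of probabilities (weight exceeds 48).
    (a): 54 > 48 [met]
  All elements met. The burden passes to the respondent.
Stage I.2 — burden on respondent; standard: the balance of probabilities (weight exceeds 48).
    (b): 48 − 1 = 47 ≤ 48 [not met]
    (c): 51 − 3 = 48 ≤ 48 [not met]
  Not every element is met, so the respondent fails to carry Stage I.2.
The petitioner prevails on this issue.
— Issue II —
At Stage II.1 the petitioner must meet a preponderance (weight is at least 53): on (d) the weight is 58, which does reach 53, so (d) meets the standard; on (e) the weight is 77 less the opposing 20 gives net 57, which does reach 53, so (e) meets the standard.
  Stage II.1 carried; the burden shifts to the respondent.
At Stage II.2 the respondent must meet a scintilla of evidence (weight exceeds 21): on (f) the weight is 32 less the opposing 5 gives net 27, > 21, so (f) meets the standard.
  All elements met. The burden passes to the petitioner.
At Stage II.3 the petitioner must meet a substantially-more-likely showing (weight is at least 78): on (g) the weight is 83, ≥ 78, so (g) meets the standard.
  All elements met at the final stage.
All stages carried — the petitioner prevails on this issue.
— Issue III —
Stage III.1 — burden on petitioner; standard: clear and convincing evidence (weight is at least 68).
    (h): 93 − 22 = 71 ≥ 68 [met]
    (i): 68 ≥ 68 [met]
  Stage III.1 carried; the burden shifts to the respondent.
Stage III.2 — burden on respondent; standard: any credible evidence (weight is at least 18).
    (j): 90 − 76 = 14 < 18 [not met]
    (k): 60 − 43 = 17 < 18 [not met]
  The respondent does not carry Stage III.2.
The analysis ends at Stage III.2; the petitioner prevails on this issue.
Per-issue: Issue I → petitioner; Issue II → petitioner; Issue III → petitioner. The petitioner must prevail on every issue; overall, the petitioner prevails.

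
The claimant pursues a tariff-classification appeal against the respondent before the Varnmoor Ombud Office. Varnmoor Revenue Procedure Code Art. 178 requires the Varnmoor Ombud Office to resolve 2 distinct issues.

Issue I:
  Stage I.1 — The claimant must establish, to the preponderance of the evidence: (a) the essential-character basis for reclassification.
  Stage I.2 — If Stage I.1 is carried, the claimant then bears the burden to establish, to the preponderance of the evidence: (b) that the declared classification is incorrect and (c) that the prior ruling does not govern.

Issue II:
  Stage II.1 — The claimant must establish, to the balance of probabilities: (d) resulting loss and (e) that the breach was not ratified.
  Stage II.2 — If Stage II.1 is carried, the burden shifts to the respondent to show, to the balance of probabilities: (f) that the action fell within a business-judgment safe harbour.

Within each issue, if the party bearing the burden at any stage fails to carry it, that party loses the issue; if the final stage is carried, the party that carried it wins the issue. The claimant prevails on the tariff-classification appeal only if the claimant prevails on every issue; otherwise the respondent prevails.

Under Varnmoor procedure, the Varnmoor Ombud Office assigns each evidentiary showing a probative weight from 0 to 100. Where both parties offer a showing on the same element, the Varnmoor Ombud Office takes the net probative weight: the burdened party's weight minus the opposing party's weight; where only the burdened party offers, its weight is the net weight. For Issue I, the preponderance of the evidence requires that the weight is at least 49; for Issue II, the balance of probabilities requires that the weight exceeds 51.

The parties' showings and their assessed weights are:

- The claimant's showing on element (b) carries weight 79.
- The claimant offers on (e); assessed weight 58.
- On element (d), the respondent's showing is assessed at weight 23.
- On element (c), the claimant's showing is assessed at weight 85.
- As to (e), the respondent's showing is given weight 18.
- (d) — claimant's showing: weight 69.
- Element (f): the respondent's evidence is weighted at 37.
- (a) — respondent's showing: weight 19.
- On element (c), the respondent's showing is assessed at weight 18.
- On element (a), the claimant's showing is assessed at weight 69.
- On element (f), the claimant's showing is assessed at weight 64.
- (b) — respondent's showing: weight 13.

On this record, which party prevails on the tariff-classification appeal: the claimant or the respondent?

respondent

— Issue I —
Stage I.1 (claimant, the preponderance of the evidence, weight is at least 49): (a) net 69−19=50 ≥ 49 — meets.
  All elements met. The claimant retains the burden for Stage I.2.
Stage I.2 (claimant, the preponderance of the evidence, weight is at least 49): (b) net 79−13=66 ≥ 49 — meets; (c) net 85−18=67 ≥ 49 — meets.
  All elements met at the final stage.
All stages carried — the claimant prevails on this issue.
— Issue II —
Stage II.1 — burden on claimant; standard: the balance of probabilities (weight exceeds 51).
    (d): 69 − 23 = 46 ≤ 51 [not met]
    (e): 58 − 18 = 40 ≤ 51 [not met]
  The claimant does not carry Stage II.1.
The respondent prevails on this issue.
Per-issue: Issue I → claimant; Issue II → respondent. The claimant must prevail on every issue; overall, the respondent prevails.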